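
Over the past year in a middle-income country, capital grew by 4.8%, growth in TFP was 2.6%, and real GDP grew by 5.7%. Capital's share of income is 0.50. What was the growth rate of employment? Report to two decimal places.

Labor's share = 1 − 0.5 = 0.5.
gY = gA + 0.5×4.8 + 0.5×g.
0.5×g = 5.7 − 2.6 − 2.4 = 0.7.
g = 0.7 / 0.5 = 1.4%.

1.40%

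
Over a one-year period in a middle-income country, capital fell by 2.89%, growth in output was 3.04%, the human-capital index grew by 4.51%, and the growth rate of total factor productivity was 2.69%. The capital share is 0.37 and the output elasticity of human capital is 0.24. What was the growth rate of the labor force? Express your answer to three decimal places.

Labor's share = 1 − 0.37 − 0.24 = 0.39.
gY = gA + 0.37×(-2.89) + 0.24×4.51 + 0.39×g.
0.39×g = 3.04 − 2.69 − 0.0131 = 0.3369.
g = 0.3369 / 0.39 = 0.86385%.

0.864%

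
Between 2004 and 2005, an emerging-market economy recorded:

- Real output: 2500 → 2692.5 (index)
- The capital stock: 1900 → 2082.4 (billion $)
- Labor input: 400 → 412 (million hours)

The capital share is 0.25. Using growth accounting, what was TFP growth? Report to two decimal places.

3.05%

Real output growth = (2692.5 − 2500) / 2500 = 7.7%.
The capital stock growth = (2082.4 − 1900) / 1900 = 9.6%.
Labor input growth = (412 − 400) / 400 = 3%.
Labor's share = 1 − 0.25 = 0.75.
The capital stock: 0.25 × 9.6 = 2.4 pp.
Labor input: 0.75 × 3 = 2.25 pp.
TFP growth = 7.7 − 4.65 = 3.05%.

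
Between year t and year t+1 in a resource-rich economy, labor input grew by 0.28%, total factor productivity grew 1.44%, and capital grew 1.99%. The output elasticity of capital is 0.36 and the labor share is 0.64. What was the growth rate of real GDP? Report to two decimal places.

Labor's share = 1 − 0.36 = 0.64.
Capital: 0.36 × 1.99 = 0.7164 pp.
Labor input: 0.64 × 0.28 = 0.1792 pp.
Output growth = 1.44 + 0.8956 = 2.3356%.

Real GDP grew 2.34%.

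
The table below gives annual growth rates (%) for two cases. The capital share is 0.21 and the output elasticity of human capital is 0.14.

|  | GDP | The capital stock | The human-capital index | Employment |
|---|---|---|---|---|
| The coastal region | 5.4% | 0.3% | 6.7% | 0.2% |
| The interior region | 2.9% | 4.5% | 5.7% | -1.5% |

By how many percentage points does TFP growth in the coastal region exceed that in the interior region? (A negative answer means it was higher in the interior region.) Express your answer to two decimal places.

Labor's share = 1 − 0.21 − 0.14 = 0.65.
The coastal region: TFP = 5.4 − 0.063 − 0.938 − 0.13 = 4.269%.
The interior region: TFP = 2.9 − 0.945 − 0.798 + 0.975 = 2.132%.
Difference = 4.269 − (2.132) = 2.137 pp.

2.14 percentage points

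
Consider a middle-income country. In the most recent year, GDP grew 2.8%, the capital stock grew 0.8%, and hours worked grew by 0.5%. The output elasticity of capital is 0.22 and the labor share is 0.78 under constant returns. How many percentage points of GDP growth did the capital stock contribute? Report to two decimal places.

0.18

Contribution = share × growth = 0.22 × 0.8 = 0.176 pp.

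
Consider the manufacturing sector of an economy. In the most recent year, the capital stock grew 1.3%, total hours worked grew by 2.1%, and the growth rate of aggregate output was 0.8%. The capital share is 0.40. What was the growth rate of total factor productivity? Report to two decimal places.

Labor's share = 1 − 0.4 = 0.6.
The capital stock: 0.4 × 1.3 = 0.52 pp.
Total hours worked: 0.6 × 2.1 = 1.26 pp.
TFP growth = 0.8 − 1.78 = -0.98%.

-0.98%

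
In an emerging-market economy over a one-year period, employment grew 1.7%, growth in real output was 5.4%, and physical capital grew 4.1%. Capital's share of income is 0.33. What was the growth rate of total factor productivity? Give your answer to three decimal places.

2.908%

Labor's share = 1 − 0.33 = 0.67.
Physical capital: 0.33 × 4.1 = 1.353 pp.
Employment: 0.67 × 1.7 = 1.139 pp.
TFP growth = 5.4 − 2.492 = 2.908%.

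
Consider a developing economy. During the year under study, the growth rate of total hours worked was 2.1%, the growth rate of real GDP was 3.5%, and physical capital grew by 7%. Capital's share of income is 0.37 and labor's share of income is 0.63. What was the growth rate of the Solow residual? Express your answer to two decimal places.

Labor's share = 1 − 0.37 = 0.63.
Physical capital: 0.37 × 7 = 2.59 pp.
Total hours worked: 0.63 × 2.1 = 1.323 pp.
TFP growth = 3.5 − 3.913 = -0.413%.

-0.41%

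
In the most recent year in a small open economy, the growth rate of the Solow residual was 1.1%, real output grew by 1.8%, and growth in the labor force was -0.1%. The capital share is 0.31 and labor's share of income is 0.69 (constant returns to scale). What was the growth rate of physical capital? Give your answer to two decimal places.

Physical capital grew 2.48%.

Labor's share = 1 − 0.31 = 0.69.
gY = gA + 0.69×(-0.1) + 0.31×g.
0.31×g = 1.8 − 1.1 + 0.069 = 0.769.
g = 0.769 / 0.31 = 2.4806%.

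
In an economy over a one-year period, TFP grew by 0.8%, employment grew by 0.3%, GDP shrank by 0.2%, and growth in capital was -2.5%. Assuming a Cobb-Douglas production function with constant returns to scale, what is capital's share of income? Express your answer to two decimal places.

α = 0.46

gY = gA + α·gK + (1−α)·gL, so gY − gA − gL = α(gK − gL).
-0.2 − 0.8 − 0.3 = α × (-2.5 − 0.3).
-1.3 = -2.8 α, so α = 0.4643.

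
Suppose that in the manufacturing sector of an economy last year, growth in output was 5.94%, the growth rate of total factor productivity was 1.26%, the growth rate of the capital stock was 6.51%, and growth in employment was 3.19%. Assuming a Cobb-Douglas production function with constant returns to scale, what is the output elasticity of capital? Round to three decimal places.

The output elasticity of capital is 0.449.

gY = gA + α·gK + (1−α)·gL, so gY − gA − gL = α(gK − gL).
5.94 − 1.26 − 3.19 = α × (6.51 − 3.19).
1.49 = 3.32 α, so α = 0.4488.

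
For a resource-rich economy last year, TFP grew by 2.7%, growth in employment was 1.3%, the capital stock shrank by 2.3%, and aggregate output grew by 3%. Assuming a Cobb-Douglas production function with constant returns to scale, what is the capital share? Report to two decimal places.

0.28

gY = gA + α·gK + (1−α)·gL, so gY − gA − gL = α(gK − gL).
3 − 2.7 − 1.3 = α × (-2.3 − 1.3).
-1 = -3.6 α, so α = 0.2778.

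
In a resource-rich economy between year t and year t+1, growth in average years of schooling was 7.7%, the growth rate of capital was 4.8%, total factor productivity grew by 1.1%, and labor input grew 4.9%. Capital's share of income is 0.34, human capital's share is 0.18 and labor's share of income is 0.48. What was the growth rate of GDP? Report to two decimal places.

Labor's share = 1 − 0.34 − 0.18 = 0.48.
Capital: 0.34 × 4.8 = 1.632 pp.
Average years of schooling: 0.18 × 7.7 = 1.386 pp.
Labor input: 0.48 × 4.9 = 2.352 pp.
Output growth = 1.1 + 5.37 = 6.47%.

6.47%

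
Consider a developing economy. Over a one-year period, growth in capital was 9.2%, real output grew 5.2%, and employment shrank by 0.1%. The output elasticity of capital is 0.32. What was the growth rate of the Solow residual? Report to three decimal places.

Labor's share = 1 − 0.32 = 0.68.
Capital: 0.32 × 9.2 = 2.944 pp.
Employment: 0.68 × (-0.1) = -0.068 pp.
TFP growth = 5.2 − 2.876 = 2.324%.

2.324%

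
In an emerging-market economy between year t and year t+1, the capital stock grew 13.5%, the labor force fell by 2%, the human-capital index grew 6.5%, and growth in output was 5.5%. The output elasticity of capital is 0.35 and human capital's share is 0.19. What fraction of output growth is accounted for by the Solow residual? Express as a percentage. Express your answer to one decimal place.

The Solow residual accounted for 8.4% of growth.

Labor's share = 1 − 0.35 − 0.19 = 0.46.
The capital stock: 0.35 × 13.5 = 4.725 pp.
The human-capital index: 0.19 × 6.5 = 1.235 pp.
The labor force: 0.46 × (-2) = -0.92 pp.
TFP growth = 5.5 − 5.04 = 0.46%.
TFP share of growth = 0.46 / 5.5 × 100 = 8.364%.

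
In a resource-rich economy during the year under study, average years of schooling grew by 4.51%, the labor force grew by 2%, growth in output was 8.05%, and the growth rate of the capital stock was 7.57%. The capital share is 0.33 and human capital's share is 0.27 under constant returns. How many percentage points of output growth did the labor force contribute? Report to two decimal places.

0.80 percentage points

Labor's share = 1 − 0.33 − 0.27 = 0.4.
Contribution = share × growth = 0.4 × 2 = 0.8 pp.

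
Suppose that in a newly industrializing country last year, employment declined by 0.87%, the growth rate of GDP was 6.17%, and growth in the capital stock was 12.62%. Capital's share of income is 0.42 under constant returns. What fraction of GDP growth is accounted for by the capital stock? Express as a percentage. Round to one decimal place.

The capital stock contributed 0.42 × 12.62 = 5.3004 pp.
Share of growth = 5.3004 / 6.17 × 100 = 85.906%.

85.9%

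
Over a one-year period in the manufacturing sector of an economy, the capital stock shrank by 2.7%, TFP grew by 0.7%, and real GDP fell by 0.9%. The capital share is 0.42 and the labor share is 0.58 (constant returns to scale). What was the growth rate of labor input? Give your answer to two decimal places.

Labor's share = 1 − 0.42 = 0.58.
gY = gA + 0.42×(-2.7) + 0.58×g.
0.58×g = -0.9 − 0.7 + 1.134 = -0.466.
g = -0.466 / 0.58 = -0.8034%.

-0.80%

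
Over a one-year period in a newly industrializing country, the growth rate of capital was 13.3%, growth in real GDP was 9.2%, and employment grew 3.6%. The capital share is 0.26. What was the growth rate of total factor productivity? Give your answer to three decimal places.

Labor's share = 1 − 0.26 = 0.74.
Capital: 0.26 × 13.3 = 3.458 pp.
Employment: 0.74 × 3.6 = 2.664 pp.
TFP growth = 9.2 − 6.122 = 3.078%.

Total factor productivity grew 3.078%.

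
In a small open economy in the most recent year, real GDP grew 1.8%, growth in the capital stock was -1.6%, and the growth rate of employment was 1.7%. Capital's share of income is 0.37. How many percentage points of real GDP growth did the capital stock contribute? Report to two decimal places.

Contribution = share × growth = 0.37 × (-1.6) = -0.592 pp.

-0.59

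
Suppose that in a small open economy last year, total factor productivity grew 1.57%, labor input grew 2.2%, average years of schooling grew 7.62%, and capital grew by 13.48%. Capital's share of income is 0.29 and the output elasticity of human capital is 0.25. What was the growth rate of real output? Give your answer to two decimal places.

8.40%

Labor's share = 1 − 0.29 − 0.25 = 0.46.
Capital: 0.29 × 13.48 = 3.9092 pp.
Average years of schooling: 0.25 × 7.62 = 1.905 pp.
Labor input: 0.46 × 2.2 = 1.012 pp.
Output growth = 1.57 + 6.8262 = 8.3962%.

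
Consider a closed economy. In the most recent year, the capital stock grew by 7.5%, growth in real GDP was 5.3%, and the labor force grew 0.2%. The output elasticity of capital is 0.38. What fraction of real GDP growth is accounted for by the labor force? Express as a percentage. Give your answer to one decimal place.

The labor force accounted for 2.3% of growth.

Labor's share = 1 − 0.38 = 0.62.
The labor force contributed 0.62 × 0.2 = 0.124 pp.
Share of growth = 0.124 / 5.3 × 100 = 2.34%.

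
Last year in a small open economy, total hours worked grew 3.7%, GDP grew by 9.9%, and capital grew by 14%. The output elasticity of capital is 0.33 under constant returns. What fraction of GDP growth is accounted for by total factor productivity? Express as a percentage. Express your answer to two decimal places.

Labor's share = 1 − 0.33 = 0.67.
Capital: 0.33 × 14 = 4.62 pp.
Total hours worked: 0.67 × 3.7 = 2.479 pp.
TFP growth = 9.9 − 7.099 = 2.801%.
TFP share of growth = 2.801 / 9.9 × 100 = 28.2929%.

28.29%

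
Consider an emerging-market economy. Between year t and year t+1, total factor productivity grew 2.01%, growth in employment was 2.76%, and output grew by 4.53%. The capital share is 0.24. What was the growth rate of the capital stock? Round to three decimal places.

Labor's share = 1 − 0.24 = 0.76.
gY = gA + 0.76×2.76 + 0.24×g.
0.24×g = 4.53 − 2.01 − 2.0976 = 0.4224.
g = 0.4224 / 0.24 = 1.76%.

The capital stock grew 1.760%.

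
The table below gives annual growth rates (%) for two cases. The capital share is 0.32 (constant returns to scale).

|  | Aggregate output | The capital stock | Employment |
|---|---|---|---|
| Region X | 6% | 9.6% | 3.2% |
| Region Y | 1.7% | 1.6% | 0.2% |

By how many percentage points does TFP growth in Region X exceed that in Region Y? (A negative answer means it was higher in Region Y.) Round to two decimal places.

Labor's share = 1 − 0.32 = 0.68.
Region X: TFP = 6 − 3.072 − 2.176 = 0.752%.
Region Y: TFP = 1.7 − 0.512 − 0.136 = 1.052%.
Difference = 0.752 − (1.052) = -0.3 pp.

-0.30 percentage points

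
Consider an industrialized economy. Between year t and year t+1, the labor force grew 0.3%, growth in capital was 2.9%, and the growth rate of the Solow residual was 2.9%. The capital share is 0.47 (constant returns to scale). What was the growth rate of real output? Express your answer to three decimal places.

Labor's share = 1 − 0.47 = 0.53.
Capital: 0.47 × 2.9 = 1.363 pp.
The labor force: 0.53 × 0.3 = 0.159 pp.
Output growth = 2.9 + 1.522 = 4.422%.

4.422%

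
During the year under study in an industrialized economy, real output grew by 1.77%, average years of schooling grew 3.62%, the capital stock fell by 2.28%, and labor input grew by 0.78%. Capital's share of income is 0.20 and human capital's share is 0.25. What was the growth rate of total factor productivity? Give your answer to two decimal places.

Total factor productivity growth was 0.89%.

Labor's share = 1 − 0.2 − 0.25 = 0.55.
The capital stock: 0.2 × (-2.28) = -0.456 pp.
Average years of schooling: 0.25 × 3.62 = 0.905 pp.
Labor input: 0.55 × 0.78 = 0.429 pp.
TFP growth = 1.77 − 0.878 = 0.892%.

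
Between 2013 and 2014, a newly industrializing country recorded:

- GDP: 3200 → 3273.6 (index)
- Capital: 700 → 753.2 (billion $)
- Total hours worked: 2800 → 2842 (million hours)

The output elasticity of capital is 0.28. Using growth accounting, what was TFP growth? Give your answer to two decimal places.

GDP growth = (3273.6 − 3200) / 3200 = 2.3%.
Capital growth = (753.2 − 700) / 700 = 7.6%.
Total hours worked growth = (2842 − 2800) / 2800 = 1.5%.
Labor's share = 1 − 0.28 = 0.72.
Capital: 0.28 × 7.6 = 2.128 pp.
Total hours worked: 0.72 × 1.5 = 1.08 pp.
TFP growth = 2.3 − 3.208 = -0.908%.

-0.91%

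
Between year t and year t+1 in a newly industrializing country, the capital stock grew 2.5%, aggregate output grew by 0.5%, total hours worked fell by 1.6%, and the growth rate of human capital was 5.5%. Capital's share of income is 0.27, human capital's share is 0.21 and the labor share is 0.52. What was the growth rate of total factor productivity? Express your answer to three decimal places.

-0.498%

Labor's share = 1 − 0.27 − 0.21 = 0.52.
The capital stock: 0.27 × 2.5 = 0.675 pp.
Human capital: 0.21 × 5.5 = 1.155 pp.
Total hours worked: 0.52 × (-1.6) = -0.832 pp.
TFP growth = 0.5 − 0.998 = -0.498%.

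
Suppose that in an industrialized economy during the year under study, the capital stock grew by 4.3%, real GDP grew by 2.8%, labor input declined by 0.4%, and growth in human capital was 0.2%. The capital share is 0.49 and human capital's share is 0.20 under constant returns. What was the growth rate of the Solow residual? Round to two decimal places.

The Solow residual grew 0.78%.

Labor's share = 1 − 0.49 − 0.2 = 0.31.
The capital stock: 0.49 × 4.3 = 2.107 pp.
Human capital: 0.2 × 0.2 = 0.04 pp.
Labor input: 0.31 × (-0.4) = -0.124 pp.
TFP growth = 2.8 − 2.023 = 0.777%.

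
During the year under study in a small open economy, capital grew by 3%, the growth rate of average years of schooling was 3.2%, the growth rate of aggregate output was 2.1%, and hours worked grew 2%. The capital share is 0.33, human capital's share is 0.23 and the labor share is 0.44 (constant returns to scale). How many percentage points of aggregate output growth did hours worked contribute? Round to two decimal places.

Labor's share = 1 − 0.33 − 0.23 = 0.44.
Contribution = share × growth = 0.44 × 2 = 0.88 pp.

0.88 percentage points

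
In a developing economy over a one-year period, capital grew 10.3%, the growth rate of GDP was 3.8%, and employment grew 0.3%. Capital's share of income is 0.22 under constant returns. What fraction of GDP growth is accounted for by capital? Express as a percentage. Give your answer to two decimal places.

Capital contributed 0.22 × 10.3 = 2.266 pp.
Share of growth = 2.266 / 3.8 × 100 = 59.6316%.

59.63%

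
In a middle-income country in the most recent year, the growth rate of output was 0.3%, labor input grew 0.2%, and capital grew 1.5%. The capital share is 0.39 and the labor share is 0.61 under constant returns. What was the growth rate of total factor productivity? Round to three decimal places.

-0.407%

Labor's share = 1 − 0.39 = 0.61.
Capital: 0.39 × 1.5 = 0.585 pp.
Labor input: 0.61 × 0.2 = 0.122 pp.
TFP growth = 0.3 − 0.707 = -0.407%.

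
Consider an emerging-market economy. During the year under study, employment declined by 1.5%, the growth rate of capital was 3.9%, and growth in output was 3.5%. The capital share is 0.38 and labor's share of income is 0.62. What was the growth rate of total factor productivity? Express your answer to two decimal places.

2.95%

Labor's share = 1 − 0.38 = 0.62.
Capital: 0.38 × 3.9 = 1.482 pp.
Employment: 0.62 × (-1.5) = -0.93 pp.
TFP growth = 3.5 − 0.552 = 2.948%.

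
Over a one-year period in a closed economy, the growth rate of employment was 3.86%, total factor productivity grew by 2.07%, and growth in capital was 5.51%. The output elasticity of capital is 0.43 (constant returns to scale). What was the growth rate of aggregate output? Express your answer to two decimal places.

Labor's share = 1 − 0.43 = 0.57.
Capital: 0.43 × 5.51 = 2.3693 pp.
Employment: 0.57 × 3.86 = 2.2002 pp.
Output growth = 2.07 + 4.5695 = 6.6395%.

6.64%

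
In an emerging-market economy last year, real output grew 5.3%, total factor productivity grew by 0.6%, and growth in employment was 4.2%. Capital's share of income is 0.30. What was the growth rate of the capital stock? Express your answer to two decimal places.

5.87%

Labor's share = 1 − 0.3 = 0.7.
gY = gA + 0.7×4.2 + 0.3×g.
0.3×g = 5.3 − 0.6 − 2.94 = 1.76.
g = 1.76 / 0.3 = 5.8667%.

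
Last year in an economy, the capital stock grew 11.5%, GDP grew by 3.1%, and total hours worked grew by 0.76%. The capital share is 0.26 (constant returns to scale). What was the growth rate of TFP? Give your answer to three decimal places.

-0.452%

Labor's share = 1 − 0.26 = 0.74.
The capital stock: 0.26 × 11.5 = 2.99 pp.
Total hours worked: 0.74 × 0.76 = 0.5624 pp.
TFP growth = 3.1 − 3.5524 = -0.4524%.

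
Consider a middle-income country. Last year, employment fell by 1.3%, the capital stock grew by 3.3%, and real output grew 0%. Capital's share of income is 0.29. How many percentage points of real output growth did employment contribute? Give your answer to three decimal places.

Labor's share = 1 − 0.29 = 0.71.
Contribution = share × growth = 0.71 × (-1.3) = -0.923 pp.

-0.923 pp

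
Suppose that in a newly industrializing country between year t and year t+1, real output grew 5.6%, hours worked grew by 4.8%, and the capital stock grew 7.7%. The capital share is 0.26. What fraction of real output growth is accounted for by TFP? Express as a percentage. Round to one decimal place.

Labor's share = 1 − 0.26 = 0.74.
The capital stock: 0.26 × 7.7 = 2.002 pp.
Hours worked: 0.74 × 4.8 = 3.552 pp.
TFP growth = 5.6 − 5.554 = 0.046%.
TFP share of growth = 0.046 / 5.6 × 100 = 0.821%.

0.8%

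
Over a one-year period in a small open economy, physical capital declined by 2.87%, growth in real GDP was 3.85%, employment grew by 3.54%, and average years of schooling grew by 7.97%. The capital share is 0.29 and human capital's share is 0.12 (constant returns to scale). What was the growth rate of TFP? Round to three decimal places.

1.637%

Labor's share = 1 − 0.29 − 0.12 = 0.59.
Physical capital: 0.29 × (-2.87) = -0.8323 pp.
Average years of schooling: 0.12 × 7.97 = 0.9564 pp.
Employment: 0.59 × 3.54 = 2.0886 pp.
TFP growth = 3.85 − 2.2127 = 1.6373%.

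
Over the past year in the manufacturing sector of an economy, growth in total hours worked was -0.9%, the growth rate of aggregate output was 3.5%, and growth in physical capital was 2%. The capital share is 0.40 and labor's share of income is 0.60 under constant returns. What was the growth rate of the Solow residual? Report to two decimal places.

The Solow residual growth was 3.24%.

Labor's share = 1 − 0.4 = 0.6.
Physical capital: 0.4 × 2 = 0.8 pp.
Total hours worked: 0.6 × (-0.9) = -0.54 pp.
TFP growth = 3.5 − 0.26 = 3.24%.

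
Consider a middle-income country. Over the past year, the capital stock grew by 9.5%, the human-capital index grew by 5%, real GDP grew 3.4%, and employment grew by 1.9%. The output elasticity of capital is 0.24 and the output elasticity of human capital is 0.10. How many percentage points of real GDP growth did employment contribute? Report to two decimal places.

Labor's share = 1 − 0.24 − 0.1 = 0.66.
Contribution = share × growth = 0.66 × 1.9 = 1.254 pp.

1.25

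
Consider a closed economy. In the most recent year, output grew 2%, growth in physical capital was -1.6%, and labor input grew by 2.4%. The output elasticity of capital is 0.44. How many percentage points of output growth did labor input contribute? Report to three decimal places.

1.344 pp

Labor's share = 1 − 0.44 = 0.56.
Contribution = share × growth = 0.56 × 2.4 = 1.344 pp.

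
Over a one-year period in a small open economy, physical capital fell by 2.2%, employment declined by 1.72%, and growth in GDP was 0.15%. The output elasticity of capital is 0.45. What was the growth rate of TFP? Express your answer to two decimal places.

Labor's share = 1 − 0.45 = 0.55.
Physical capital: 0.45 × (-2.2) = -0.99 pp.
Employment: 0.55 × (-1.72) = -0.946 pp.
TFP growth = 0.15 + 1.936 = 2.086%.

TFP growth was 2.09%.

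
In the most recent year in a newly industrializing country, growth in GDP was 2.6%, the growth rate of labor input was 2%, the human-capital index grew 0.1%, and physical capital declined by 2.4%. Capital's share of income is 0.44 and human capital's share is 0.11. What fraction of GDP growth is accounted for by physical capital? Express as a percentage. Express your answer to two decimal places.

Physical capital accounted for -40.62% of growth.

Physical capital contributed 0.44 × (-2.4) = -1.056 pp.
Share of growth = -1.056 / 2.6 × 100 = -40.6154%.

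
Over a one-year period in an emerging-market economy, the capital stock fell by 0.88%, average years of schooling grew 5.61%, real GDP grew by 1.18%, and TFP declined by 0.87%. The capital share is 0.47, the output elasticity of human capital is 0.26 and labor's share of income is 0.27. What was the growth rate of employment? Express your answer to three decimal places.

3.722%

Labor's share = 1 − 0.47 − 0.26 = 0.27.
gY = gA + 0.47×(-0.88) + 0.26×5.61 + 0.27×g.
0.27×g = 1.18 + 0.87 − 1.045 = 1.005.
g = 1.005 / 0.27 = 3.72222%.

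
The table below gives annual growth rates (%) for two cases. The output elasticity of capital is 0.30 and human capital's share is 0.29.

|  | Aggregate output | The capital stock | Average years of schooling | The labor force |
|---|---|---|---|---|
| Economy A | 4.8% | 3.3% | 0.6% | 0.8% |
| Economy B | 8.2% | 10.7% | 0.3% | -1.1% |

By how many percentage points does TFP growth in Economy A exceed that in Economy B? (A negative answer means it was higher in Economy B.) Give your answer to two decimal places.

-2.05 percentage points

Labor's share = 1 − 0.3 − 0.29 = 0.41.
Economy A: TFP = 4.8 − 0.99 − 0.174 − 0.328 = 3.308%.
Economy B: TFP = 8.2 − 3.21 − 0.087 + 0.451 = 5.354%.
Difference = 3.308 − (5.354) = -2.046 pp.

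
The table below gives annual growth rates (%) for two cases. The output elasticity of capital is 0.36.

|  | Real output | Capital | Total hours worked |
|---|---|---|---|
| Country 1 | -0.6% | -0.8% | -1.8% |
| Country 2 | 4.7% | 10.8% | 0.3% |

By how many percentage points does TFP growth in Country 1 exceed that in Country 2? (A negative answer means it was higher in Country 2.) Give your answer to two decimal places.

0.22 percentage points

Labor's share = 1 − 0.36 = 0.64.
Country 1: TFP = -0.6 + 0.288 + 1.152 = 0.84%.
Country 2: TFP = 4.7 − 3.888 − 0.192 = 0.62%.
Difference = 0.84 − (0.62) = 0.22 pp.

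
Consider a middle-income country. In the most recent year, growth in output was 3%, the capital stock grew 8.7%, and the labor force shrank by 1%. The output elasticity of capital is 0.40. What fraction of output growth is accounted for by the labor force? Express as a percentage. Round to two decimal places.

Labor's share = 1 − 0.4 = 0.6.
The labor force contributed 0.6 × (-1) = -0.6 pp.
Share of growth = -0.6 / 3 × 100 = -20%.

The labor force accounted for -20.00% of growth.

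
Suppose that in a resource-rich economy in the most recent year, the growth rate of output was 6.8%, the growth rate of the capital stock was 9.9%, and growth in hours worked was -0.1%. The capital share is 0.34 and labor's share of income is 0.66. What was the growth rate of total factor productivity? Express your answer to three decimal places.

Labor's share = 1 − 0.34 = 0.66.
The capital stock: 0.34 × 9.9 = 3.366 pp.
Hours worked: 0.66 × (-0.1) = -0.066 pp.
TFP growth = 6.8 − 3.3 = 3.5%.

3.500%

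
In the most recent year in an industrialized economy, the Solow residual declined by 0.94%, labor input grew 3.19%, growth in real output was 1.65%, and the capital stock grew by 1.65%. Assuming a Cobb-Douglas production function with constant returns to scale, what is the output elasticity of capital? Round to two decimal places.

gY = gA + α·gK + (1−α)·gL, so gY − gA − gL = α(gK − gL).
1.65 + 0.94 − 3.19 = α × (1.65 − 3.19).
-0.6 = -1.54 α, so α = 0.3896.

The output elasticity of capital is 0.39.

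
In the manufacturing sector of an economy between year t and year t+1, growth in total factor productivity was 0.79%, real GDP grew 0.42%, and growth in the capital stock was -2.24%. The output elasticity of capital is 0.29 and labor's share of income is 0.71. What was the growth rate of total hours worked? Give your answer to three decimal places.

Labor's share = 1 − 0.29 = 0.71.
gY = gA + 0.29×(-2.24) + 0.71×g.
0.71×g = 0.42 − 0.79 + 0.6496 = 0.2796.
g = 0.2796 / 0.71 = 0.3938%.

0.394%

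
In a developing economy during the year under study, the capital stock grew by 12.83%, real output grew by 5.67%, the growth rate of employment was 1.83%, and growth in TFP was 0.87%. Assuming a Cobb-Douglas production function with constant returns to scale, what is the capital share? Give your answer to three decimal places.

The capital share is 0.270.

gY = gA + α·gK + (1−α)·gL, so gY − gA − gL = α(gK − gL).
5.67 − 0.87 − 1.83 = α × (12.83 − 1.83).
2.97 = 11 α, so α = 0.27.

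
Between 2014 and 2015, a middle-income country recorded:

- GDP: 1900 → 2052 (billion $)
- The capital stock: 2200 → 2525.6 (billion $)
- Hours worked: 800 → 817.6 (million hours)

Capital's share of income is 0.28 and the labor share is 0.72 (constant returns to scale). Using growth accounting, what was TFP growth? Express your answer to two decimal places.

GDP growth = (2052 − 1900) / 1900 = 8%.
The capital stock growth = (2525.6 − 2200) / 2200 = 14.8%.
Hours worked growth = (817.6 − 800) / 800 = 2.2%.
Labor's share = 1 − 0.28 = 0.72.
The capital stock: 0.28 × 14.8 = 4.144 pp.
Hours worked: 0.72 × 2.2 = 1.584 pp.
TFP growth = 8 − 5.728 = 2.272%.

2.27%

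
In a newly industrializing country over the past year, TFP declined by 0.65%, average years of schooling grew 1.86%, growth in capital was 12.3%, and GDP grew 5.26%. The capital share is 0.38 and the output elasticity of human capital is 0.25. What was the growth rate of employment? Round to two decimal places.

Labor's share = 1 − 0.38 − 0.25 = 0.37.
gY = gA + 0.38×12.3 + 0.25×1.86 + 0.37×g.
0.37×g = 5.26 + 0.65 − 5.139 = 0.771.
g = 0.771 / 0.37 = 2.0838%.

2.08%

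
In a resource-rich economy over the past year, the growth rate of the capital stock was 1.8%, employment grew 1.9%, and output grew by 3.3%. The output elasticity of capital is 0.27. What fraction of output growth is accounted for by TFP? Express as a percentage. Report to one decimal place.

Labor's share = 1 − 0.27 = 0.73.
The capital stock: 0.27 × 1.8 = 0.486 pp.
Employment: 0.73 × 1.9 = 1.387 pp.
TFP growth = 3.3 − 1.873 = 1.427%.
TFP share of growth = 1.427 / 3.3 × 100 = 43.242%.

TFP accounted for 43.2% of growth.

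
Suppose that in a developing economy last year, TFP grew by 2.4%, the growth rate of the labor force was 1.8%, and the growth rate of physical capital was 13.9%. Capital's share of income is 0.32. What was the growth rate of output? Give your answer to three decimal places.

Labor's share = 1 − 0.32 = 0.68.
Physical capital: 0.32 × 13.9 = 4.448 pp.
The labor force: 0.68 × 1.8 = 1.224 pp.
Output growth = 2.4 + 5.672 = 8.072%.

8.072%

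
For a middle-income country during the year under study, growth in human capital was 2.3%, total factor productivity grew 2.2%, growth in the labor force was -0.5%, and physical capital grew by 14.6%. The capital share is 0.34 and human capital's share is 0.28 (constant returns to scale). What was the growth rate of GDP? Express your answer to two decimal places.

GDP growth was 7.62%.

Labor's share = 1 − 0.34 − 0.28 = 0.38.
Physical capital: 0.34 × 14.6 = 4.964 pp.
Human capital: 0.28 × 2.3 = 0.644 pp.
The labor force: 0.38 × (-0.5) = -0.19 pp.
Output growth = 2.2 + 5.418 = 7.618%.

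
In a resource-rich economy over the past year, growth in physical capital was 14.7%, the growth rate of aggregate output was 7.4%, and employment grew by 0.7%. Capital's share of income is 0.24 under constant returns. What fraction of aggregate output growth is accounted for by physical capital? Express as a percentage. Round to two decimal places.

Physical capital accounted for 47.68% of growth.

Physical capital contributed 0.24 × 14.7 = 3.528 pp.
Share of growth = 3.528 / 7.4 × 100 = 47.6757%.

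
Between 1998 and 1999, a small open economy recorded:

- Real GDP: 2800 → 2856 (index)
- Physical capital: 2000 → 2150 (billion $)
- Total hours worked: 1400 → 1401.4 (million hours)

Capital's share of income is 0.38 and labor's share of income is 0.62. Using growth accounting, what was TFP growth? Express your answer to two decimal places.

-0.91%

Real GDP growth = (2856 − 2800) / 2800 = 2%.
Physical capital growth = (2150 − 2000) / 2000 = 7.5%.
Total hours worked growth = (1401.4 − 1400) / 1400 = 0.1%.
Labor's share = 1 − 0.38 = 0.62.
Physical capital: 0.38 × 7.5 = 2.85 pp.
Total hours worked: 0.62 × 0.1 = 0.062 pp.
TFP growth = 2 − 2.912 = -0.912%.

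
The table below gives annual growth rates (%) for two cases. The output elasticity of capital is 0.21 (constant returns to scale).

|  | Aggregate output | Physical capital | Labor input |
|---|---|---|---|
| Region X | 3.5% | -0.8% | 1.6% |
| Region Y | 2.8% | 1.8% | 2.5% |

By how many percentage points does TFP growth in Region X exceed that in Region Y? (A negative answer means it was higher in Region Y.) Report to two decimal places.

Labor's share = 1 − 0.21 = 0.79.
Region X: TFP = 3.5 + 0.168 − 1.264 = 2.404%.
Region Y: TFP = 2.8 − 0.378 − 1.975 = 0.447%.
Difference = 2.404 − (0.447) = 1.957 pp.

1.96 percentage points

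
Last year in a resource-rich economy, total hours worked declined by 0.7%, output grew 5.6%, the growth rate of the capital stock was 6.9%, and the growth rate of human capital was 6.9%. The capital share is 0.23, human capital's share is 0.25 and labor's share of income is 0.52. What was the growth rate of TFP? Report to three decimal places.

TFP grew 2.652%.

Labor's share = 1 − 0.23 − 0.25 = 0.52.
The capital stock: 0.23 × 6.9 = 1.587 pp.
Human capital: 0.25 × 6.9 = 1.725 pp.
Total hours worked: 0.52 × (-0.7) = -0.364 pp.
TFP growth = 5.6 − 2.948 = 2.652%.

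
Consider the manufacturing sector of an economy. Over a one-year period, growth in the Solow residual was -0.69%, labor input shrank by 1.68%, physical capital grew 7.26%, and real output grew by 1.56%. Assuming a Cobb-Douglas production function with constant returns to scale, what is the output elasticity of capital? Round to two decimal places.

The output elasticity of capital is 0.44.

gY = gA + α·gK + (1−α)·gL, so gY − gA − gL = α(gK − gL).
1.56 + 0.69 + 1.68 = α × (7.26 − (-1.68)).
3.93 = 8.94 α, so α = 0.4396.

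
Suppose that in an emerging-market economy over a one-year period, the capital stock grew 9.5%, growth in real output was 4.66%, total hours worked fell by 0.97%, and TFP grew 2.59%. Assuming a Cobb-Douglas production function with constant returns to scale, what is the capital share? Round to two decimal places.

0.29

gY = gA + α·gK + (1−α)·gL, so gY − gA − gL = α(gK − gL).
4.66 − 2.59 + 0.97 = α × (9.5 − (-0.97)).
3.04 = 10.47 α, so α = 0.2904.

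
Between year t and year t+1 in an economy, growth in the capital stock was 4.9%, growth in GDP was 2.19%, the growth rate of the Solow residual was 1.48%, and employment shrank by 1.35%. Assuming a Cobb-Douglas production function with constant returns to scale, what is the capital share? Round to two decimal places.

gY = gA + α·gK + (1−α)·gL, so gY − gA − gL = α(gK − gL).
2.19 − 1.48 + 1.35 = α × (4.9 − (-1.35)).
2.06 = 6.25 α, so α = 0.3296.

α = 0.33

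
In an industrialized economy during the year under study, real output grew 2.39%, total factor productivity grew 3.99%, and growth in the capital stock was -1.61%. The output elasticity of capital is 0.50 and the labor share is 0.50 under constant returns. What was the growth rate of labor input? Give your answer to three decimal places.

Labor's share = 1 − 0.5 = 0.5.
gY = gA + 0.5×(-1.61) + 0.5×g.
0.5×g = 2.39 − 3.99 + 0.805 = -0.795.
g = -0.795 / 0.5 = -1.59%.

-1.590%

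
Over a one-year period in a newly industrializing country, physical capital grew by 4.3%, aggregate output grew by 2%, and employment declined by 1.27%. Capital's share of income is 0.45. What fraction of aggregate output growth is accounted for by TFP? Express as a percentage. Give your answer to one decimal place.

TFP accounted for 38.2% of growth.

Labor's share = 1 − 0.45 = 0.55.
Physical capital: 0.45 × 4.3 = 1.935 pp.
Employment: 0.55 × (-1.27) = -0.6985 pp.
TFP growth = 2 − 1.2365 = 0.7635%.
TFP share of growth = 0.7635 / 2 × 100 = 38.175%.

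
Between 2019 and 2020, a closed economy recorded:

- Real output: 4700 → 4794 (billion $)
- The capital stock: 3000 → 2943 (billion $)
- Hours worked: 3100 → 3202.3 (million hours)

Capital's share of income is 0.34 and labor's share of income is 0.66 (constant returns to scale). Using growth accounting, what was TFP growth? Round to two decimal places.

0.47%

Real output growth = (4794 − 4700) / 4700 = 2%.
The capital stock growth = (2943 − 3000) / 3000 = -1.9%.
Hours worked growth = (3202.3 − 3100) / 3100 = 3.3%.
Labor's share = 1 − 0.34 = 0.66.
The capital stock: 0.34 × (-1.9) = -0.646 pp.
Hours worked: 0.66 × 3.3 = 2.178 pp.
TFP growth = 2 − 1.532 = 0.468%.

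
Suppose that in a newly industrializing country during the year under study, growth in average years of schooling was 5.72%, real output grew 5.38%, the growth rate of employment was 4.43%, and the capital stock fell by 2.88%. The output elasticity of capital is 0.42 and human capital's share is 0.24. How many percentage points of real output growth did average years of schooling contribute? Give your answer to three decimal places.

Contribution = share × growth = 0.24 × 5.72 = 1.3728 pp.

1.373 percentage points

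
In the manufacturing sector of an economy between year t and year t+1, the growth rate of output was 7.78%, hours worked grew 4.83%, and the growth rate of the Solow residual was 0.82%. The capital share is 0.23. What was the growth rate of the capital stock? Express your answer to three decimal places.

The capital stock grew 14.091%.

Labor's share = 1 − 0.23 = 0.77.
gY = gA + 0.77×4.83 + 0.23×g.
0.23×g = 7.78 − 0.82 − 3.7191 = 3.2409.
g = 3.2409 / 0.23 = 14.09087%.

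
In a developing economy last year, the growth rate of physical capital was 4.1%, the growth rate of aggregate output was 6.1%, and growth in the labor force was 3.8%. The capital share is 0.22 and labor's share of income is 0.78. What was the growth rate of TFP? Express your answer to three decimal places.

Labor's share = 1 − 0.22 = 0.78.
Physical capital: 0.22 × 4.1 = 0.902 pp.
The labor force: 0.78 × 3.8 = 2.964 pp.
TFP growth = 6.1 − 3.866 = 2.234%.

2.234%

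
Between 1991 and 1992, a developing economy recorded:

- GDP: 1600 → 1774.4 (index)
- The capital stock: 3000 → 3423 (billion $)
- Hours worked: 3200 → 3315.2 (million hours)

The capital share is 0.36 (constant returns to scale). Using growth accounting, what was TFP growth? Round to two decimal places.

GDP growth = (1774.4 − 1600) / 1600 = 10.9%.
The capital stock growth = (3423 − 3000) / 3000 = 14.1%.
Hours worked growth = (3315.2 − 3200) / 3200 = 3.6%.
Labor's share = 1 − 0.36 = 0.64.
The capital stock: 0.36 × 14.1 = 5.076 pp.
Hours worked: 0.64 × 3.6 = 2.304 pp.
TFP growth = 10.9 − 7.38 = 3.52%.

3.52%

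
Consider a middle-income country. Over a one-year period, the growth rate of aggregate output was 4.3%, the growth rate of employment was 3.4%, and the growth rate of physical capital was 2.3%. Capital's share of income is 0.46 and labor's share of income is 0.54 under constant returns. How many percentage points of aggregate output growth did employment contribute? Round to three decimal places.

1.836 pp

Labor's share = 1 − 0.46 = 0.54.
Contribution = share × growth = 0.54 × 3.4 = 1.836 pp.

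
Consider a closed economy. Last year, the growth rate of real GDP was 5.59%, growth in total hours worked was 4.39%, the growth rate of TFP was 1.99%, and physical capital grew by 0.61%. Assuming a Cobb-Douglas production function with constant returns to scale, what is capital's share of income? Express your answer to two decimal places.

gY = gA + α·gK + (1−α)·gL, so gY − gA − gL = α(gK − gL).
5.59 − 1.99 − 4.39 = α × (0.61 − 4.39).
-0.79 = -3.78 α, so α = 0.209.

Capital's share of income is 0.21.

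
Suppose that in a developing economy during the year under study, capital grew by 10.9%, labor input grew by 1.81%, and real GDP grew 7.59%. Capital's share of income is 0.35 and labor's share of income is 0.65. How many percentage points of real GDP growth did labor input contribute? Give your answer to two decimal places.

Labor's share = 1 − 0.35 = 0.65.
Contribution = share × growth = 0.65 × 1.81 = 1.1765 pp.

1.18 pp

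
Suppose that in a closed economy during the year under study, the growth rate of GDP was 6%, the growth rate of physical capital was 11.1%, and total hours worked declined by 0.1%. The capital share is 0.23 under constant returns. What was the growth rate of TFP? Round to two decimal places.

Labor's share = 1 − 0.23 = 0.77.
Physical capital: 0.23 × 11.1 = 2.553 pp.
Total hours worked: 0.77 × (-0.1) = -0.077 pp.
TFP growth = 6 − 2.476 = 3.524%.

TFP growth was 3.52%.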